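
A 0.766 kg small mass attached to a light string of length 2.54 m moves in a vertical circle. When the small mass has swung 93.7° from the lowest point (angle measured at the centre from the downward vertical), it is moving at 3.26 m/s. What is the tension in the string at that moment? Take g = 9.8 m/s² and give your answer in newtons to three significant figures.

2.72 N

Take the radial direction toward the centre of the circle as positive. The component of the weight along the string toward the centre is −mg cos φ (φ measured from the bottom), so Newton's second law along the string gives T − mg cos φ = m v²/r.
cos 93.7° = -0.06453, so T = m(v²/r + g cos φ) = 0.766 × ((3.26)²/2.54 + 9.8 × -0.06453) = 0.766 × (4.184 + (-0.6324)) = 0.766 × 3.552 = 2.721 N.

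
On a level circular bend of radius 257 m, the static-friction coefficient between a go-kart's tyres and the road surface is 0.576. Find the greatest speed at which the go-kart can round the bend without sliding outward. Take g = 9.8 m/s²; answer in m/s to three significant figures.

38.1 m/s

On a flat curve, static friction is the only horizontal force, so it must supply the full centripetal force: μ_s m g = m v²/r.
Mass cancels: v_max = √(μ_s g r) = √(0.576 × 9.8 × 257) = √1451 = 38.09 m/s.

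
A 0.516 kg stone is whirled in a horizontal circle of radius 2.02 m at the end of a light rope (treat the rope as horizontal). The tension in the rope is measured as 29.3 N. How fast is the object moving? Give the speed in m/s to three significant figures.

10.7 m/s

T = m v²/r ⇒ v = √(T r / m) = √(29.3 × 2.02 / 0.516) = √114.7 = 10.71 m/s.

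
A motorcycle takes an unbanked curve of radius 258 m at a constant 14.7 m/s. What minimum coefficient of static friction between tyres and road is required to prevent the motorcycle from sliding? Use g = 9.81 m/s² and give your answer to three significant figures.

Friction provides the centripetal force: μ_s m g = m v²/r, so μ_s = v²/(g r) = (14.70)²/(9.81 × 258) = 216.1/2531 = 0.08538.

0.0854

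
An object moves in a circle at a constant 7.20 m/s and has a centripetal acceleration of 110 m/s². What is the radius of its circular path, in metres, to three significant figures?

a_c = v²/r ⇒ r = v²/a_c = (7.20)²/110 = 51.84/110 = 0.4713 m.

0.471 m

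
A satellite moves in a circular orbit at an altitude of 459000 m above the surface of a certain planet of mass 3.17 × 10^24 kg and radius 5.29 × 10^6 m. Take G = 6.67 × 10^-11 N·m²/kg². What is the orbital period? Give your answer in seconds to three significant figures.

r = R + h = 5.29 × 10^6 + 459000 = 5.749 × 10^6 m. Gravity provides the centripetal force: G M m / r² = m v² / r ⇒ v = √(GM/r) = 6065 m/s.
T = 2πr/v = 2π × 5.749 × 10^6 / 6065 = 5956 s.

5960 s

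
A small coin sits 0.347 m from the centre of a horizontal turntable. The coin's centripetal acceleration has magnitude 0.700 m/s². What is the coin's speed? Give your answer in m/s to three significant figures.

a_c = v²/r ⇒ v = √(a_c · r) = √(0.700 × 0.347) = √0.2429 = 0.4928 m/s.

0.493 m/s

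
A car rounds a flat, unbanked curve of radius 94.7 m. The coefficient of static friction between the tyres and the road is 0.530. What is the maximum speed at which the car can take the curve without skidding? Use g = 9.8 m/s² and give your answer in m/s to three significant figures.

22.2 m/s

The only inward force on a level bend is static friction, so at the limit f_s = μ_s N = μ_s m g = m v²/r.
Mass cancels: v_max = √(μ_s g r) = √(0.530 × 9.8 × 94.7) = √491.9 = 22.18 m/s.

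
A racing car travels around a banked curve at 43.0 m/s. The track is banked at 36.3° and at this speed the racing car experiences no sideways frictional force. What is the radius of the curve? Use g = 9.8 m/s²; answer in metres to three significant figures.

Frictionless banking: tanθ = v²/(rg), so r = v²/(g tanθ).
r = (43.0)²/(9.8 × tan 36.3°) = 1849/(9.8 × 0.7346) = 1849/7.199 = 256.8 m.

257 m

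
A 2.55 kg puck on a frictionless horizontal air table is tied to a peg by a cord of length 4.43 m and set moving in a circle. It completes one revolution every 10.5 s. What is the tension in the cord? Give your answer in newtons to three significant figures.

4.05 N

v = 2πr/T = 2π × 4.43/10.5 = 2.651 m/s.
The tension is the only horizontal force, so it supplies the full centripetal force: T = m v²/r = 2.55 × (2.651)²/4.43 = 2.55 × 7.027/4.43 = 4.045 N.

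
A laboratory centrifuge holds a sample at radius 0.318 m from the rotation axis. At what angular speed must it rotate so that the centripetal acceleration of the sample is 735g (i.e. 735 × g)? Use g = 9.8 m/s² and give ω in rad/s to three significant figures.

Centripetal acceleration a_c = ω²r. Setting ω²r = 735g:
ω = √(735g / r) = √(735 × 9.8 / 0.318) = √22650 = 150.5 rad/s.

151 rad/s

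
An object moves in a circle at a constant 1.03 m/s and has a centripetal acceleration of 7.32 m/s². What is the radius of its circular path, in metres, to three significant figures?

a_c = v²/r ⇒ r = v²/a_c = (1.03)²/7.32 = 1.061/7.32 = 0.1449 m.

0.145 m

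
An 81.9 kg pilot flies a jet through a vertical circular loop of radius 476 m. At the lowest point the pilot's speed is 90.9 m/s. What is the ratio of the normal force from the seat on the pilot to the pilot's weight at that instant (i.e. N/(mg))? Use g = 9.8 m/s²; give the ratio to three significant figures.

2.77

At the bottom, N − mg = mv²/r, so N = m(v²/r + g) and N/(mg) = v²/(rg) + 1 = (90.9)²/(476 × 9.8) + 1 = 1.771 + 1 = 2.771.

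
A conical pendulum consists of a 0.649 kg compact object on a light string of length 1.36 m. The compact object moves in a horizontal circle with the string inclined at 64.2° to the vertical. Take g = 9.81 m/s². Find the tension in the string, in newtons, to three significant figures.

Vertically the bob has no acceleration, so T cosθ = mg.
T = mg/cosθ = 0.649 × 9.81 / cos 64.2° = 6.367/0.4352 = 14.63 N.

14.6 N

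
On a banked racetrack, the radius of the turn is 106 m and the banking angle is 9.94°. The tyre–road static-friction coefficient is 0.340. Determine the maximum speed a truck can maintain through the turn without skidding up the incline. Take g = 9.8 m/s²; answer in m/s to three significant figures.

At the maximum speed, friction acts down the slope at its limiting value f = μN. Radially (horizontal, toward centre): N sinθ + μN cosθ = mv²/r. Vertically: N cosθ − μN sinθ = mg.
Dividing: v² = r g (sinθ + μcosθ)/(cosθ − μsinθ).
sinθ + μcosθ = 0.1726 + 0.340×0.9850 = 0.5075; cosθ − μsinθ = 0.9850 − 0.340×0.1726 = 0.9263.
v² = 106 × 9.8 × 0.5075/0.9263 = 569.2 m²/s², so v = 23.86 m/s.

23.9 m/s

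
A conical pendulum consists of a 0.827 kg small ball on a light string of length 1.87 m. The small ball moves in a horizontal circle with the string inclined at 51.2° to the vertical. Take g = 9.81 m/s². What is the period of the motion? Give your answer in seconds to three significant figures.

2.17 s

r = L sinθ = 1.457 m. From T sinθ = mω²r and T cosθ = mg: tanθ = ω²r/g, so ω² = g tanθ / r = g/(L cosθ).
ω = √(g/(L cosθ)) = √(9.81/(1.87 × 0.6266)) = √8.372 = 2.893 rad/s.
Period = 2π/ω = 2.172 s.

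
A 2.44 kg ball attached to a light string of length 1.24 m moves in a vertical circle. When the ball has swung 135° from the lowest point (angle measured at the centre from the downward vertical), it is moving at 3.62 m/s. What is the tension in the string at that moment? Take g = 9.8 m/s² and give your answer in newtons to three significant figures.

Take the radial direction toward the centre of the circle as positive. The component of the weight along the string toward the centre is −mg cos φ (φ measured from the bottom), so Newton's second law along the string gives T − mg cos φ = m v²/r.
cos 135° = -0.7071, so T = m(v²/r + g cos φ) = 2.44 × ((3.62)²/1.24 + 9.8 × -0.7071) = 2.44 × (10.57 + (-6.930)) = 2.44 × 3.638 = 8.878 N.

8.88 N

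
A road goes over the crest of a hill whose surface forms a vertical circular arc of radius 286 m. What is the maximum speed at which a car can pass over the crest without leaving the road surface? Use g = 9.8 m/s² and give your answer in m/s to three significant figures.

52.9 m/s

At the crest the centre of the circle is below the car, so the net downward (centripetal) force is mg − N = mv²/r.
The car leaves the road when N → 0, giving v_max = √(g r) = √(9.8 × 286) = 52.94 m/s.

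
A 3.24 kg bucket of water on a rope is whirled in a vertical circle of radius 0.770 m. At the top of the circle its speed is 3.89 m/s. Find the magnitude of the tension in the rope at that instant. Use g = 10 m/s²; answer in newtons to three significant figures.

31.3 N

At the top, both T and the weight mg point inward (toward the centre), so T + mg = mv²/r.
T = m(v²/r − g) = 3.24 × ((3.89)²/0.770 − 10.0) = 3.24 × (19.65 − 10.0) = 3.24 × 9.652 = 31.27 N.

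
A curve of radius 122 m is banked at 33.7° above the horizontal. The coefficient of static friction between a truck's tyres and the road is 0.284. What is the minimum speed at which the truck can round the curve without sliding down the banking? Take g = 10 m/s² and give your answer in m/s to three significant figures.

19.8 m/s

At the minimum speed, friction acts up the slope at its limiting value f = μN. Radially (horizontal, toward centre): N sinθ − μN cosθ = mv²/r. Vertically: N cosθ + μN sinθ = mg.
Dividing: v² = r g (sinθ − μcosθ)/(cosθ + μsinθ).
sinθ − μcosθ = 0.5548 − 0.284×0.8320 = 0.3186; cosθ + μsinθ = 0.8320 + 0.284×0.5548 = 0.9895.
v² = 122 × 10.0 × 0.3186/0.9895 = 392.8 m²/s², so v = 19.82 m/s.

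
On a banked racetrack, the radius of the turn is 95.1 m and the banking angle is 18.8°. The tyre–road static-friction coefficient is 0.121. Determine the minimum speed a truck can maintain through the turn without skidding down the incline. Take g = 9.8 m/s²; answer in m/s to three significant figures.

14.0 m/s

At the minimum speed, friction acts up the slope at its limiting value f = μN. Radially (horizontal, toward centre): N sinθ − μN cosθ = mv²/r. Vertically: N cosθ + μN sinθ = mg.
Dividing: v² = r g (sinθ − μcosθ)/(cosθ + μsinθ).
sinθ − μcosθ = 0.3223 − 0.121×0.9466 = 0.2077; cosθ + μsinθ = 0.9466 + 0.121×0.3223 = 0.9856.
v² = 95.1 × 9.8 × 0.2077/0.9856 = 196.4 m²/s², so v = 14.01 m/s.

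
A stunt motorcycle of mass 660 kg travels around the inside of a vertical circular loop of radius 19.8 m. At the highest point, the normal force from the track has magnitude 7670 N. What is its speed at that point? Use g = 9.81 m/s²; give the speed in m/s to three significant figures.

At the top, N + mg = mv²/r, so v = √(r(N/m + g)) = √(19.8 × (7670/660 + 9.81)) = √(19.8 × 21.43) = √424.3 = 20.60 m/s.

20.6 m/s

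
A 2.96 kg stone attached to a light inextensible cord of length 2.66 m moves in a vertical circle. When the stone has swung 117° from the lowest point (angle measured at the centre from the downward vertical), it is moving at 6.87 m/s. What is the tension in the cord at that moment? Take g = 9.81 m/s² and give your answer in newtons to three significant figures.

Take the radial direction toward the centre of the circle as positive. The component of the weight along the string toward the centre is −mg cos φ (φ measured from the bottom), so Newton's second law along the string gives T − mg cos φ = m v²/r.
cos 117° = -0.4540, so T = m(v²/r + g cos φ) = 2.96 × ((6.87)²/2.66 + 9.81 × -0.4540) = 2.96 × (17.74 + (-4.454)) = 2.96 × 13.29 = 39.34 N.

39.3 N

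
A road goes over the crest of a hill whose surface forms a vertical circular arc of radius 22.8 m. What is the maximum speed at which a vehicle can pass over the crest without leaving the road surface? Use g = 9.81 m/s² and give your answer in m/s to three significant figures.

At the crest the centre of the circle is below the vehicle, so the net downward (centripetal) force is mg − N = mv²/r.
The vehicle leaves the road when N → 0, giving v_max = √(g r) = √(9.81 × 22.8) = 14.96 m/s.

15.0 m/s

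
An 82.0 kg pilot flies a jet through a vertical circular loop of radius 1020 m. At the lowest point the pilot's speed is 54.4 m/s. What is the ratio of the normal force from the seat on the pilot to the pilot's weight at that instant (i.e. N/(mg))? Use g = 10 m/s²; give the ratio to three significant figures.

At the bottom, N − mg = mv²/r, so N = m(v²/r + g) and N/(mg) = v²/(rg) + 1 = (54.4)²/(1020 × 10.0) + 1 = 0.2901 + 1 = 1.290.

1.29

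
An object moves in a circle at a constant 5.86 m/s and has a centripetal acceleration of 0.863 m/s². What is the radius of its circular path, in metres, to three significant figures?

a_c = v²/r ⇒ r = v²/a_c = (5.86)²/0.863 = 34.34/0.863 = 39.79 m.

39.8 m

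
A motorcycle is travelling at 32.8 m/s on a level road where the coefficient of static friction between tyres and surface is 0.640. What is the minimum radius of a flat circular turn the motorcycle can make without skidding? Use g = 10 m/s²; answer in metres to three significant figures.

168 m

At the limit, μ_s m g = m v²/r, so r_min = v²/(μ_s g) = (32.8)²/(0.640 × 10.0) = 1076/6.400 = 168.1 m.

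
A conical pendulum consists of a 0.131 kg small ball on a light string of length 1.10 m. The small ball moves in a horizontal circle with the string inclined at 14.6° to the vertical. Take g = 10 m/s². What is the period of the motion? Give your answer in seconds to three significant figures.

2.05 s

r = L sinθ = 0.2773 m. From T sinθ = mω²r and T cosθ = mg: tanθ = ω²r/g, so ω² = g tanθ / r = g/(L cosθ).
ω = √(g/(L cosθ)) = √(10.0/(1.10 × 0.9677)) = √9.394 = 3.065 rad/s.
Period = 2π/ω = 2.050 s.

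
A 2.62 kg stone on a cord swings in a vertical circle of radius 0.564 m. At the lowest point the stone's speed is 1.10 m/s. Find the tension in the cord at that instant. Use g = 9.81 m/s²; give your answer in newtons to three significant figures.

31.3 N

At the lowest point, T points up (toward the centre) and the weight mg points down (away from the centre), so the net inward force is T − mg = mv²/r.
T = m(v²/r + g) = 2.62 × ((1.10)²/0.564 + 9.81) = 2.62 × (2.145 + 9.81) = 2.62 × 11.96 = 31.32 N.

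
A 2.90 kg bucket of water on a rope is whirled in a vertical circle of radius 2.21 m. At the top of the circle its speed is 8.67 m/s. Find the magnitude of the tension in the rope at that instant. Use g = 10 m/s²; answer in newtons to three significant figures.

At the top, both T and the weight mg point inward (toward the centre), so T + mg = mv²/r.
T = m(v²/r − g) = 2.90 × ((8.67)²/2.21 − 10.0) = 2.90 × (34.01 − 10.0) = 2.90 × 24.01 = 69.64 N.

69.6 N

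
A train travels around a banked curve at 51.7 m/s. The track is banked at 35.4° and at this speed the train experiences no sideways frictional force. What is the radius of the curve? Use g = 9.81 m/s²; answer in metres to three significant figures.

Frictionless banking: tanθ = v²/(rg), so r = v²/(g tanθ).
r = (51.7)²/(9.81 × tan 35.4°) = 2673/(9.81 × 0.7107) = 2673/6.972 = 383.4 m.

383 m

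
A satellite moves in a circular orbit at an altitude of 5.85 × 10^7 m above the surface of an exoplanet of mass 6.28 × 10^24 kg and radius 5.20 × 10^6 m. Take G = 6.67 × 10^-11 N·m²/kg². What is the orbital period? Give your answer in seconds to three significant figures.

r = R + h = 5.20 × 10^6 + 5.85 × 10^7 = 6.370 × 10^7 m. Gravity provides the centripetal force: G M m / r² = m v² / r ⇒ v = √(GM/r) = 2564 m/s.
T = 2πr/v = 2π × 6.370 × 10^7 / 2564 = 156100 s.

156000 s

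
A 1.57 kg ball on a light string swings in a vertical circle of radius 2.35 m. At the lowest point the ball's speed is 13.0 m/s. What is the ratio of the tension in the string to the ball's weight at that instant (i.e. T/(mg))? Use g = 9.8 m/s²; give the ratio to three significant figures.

8.34

At the bottom, T − mg = mv²/r, so T = m(v²/r + g) and T/(mg) = v²/(rg) + 1 = (13.0)²/(2.35 × 9.8) + 1 = 7.338 + 1 = 8.338.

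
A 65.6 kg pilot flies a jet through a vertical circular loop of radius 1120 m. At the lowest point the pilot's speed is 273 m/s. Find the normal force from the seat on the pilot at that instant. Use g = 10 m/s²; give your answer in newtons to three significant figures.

5020 N

At the lowest point, N points up (toward the centre) and the weight mg points down (away from the centre), so the net inward force is N − mg = mv²/r.
N = m(v²/r + g) = 65.6 × ((273)²/1120 + 10.0) = 65.6 × (66.54 + 10.0) = 65.6 × 76.54 = 5021 N.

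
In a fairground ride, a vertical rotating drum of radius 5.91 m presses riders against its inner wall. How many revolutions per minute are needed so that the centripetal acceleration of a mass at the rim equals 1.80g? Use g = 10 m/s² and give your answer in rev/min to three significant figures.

16.7 rev/min

Require ω²r = 1.80g, so ω = √(1.80 × 10.0/5.91) = 1.745 rad/s.
In rev/min: ω × 60/(2π) = 1.745 × 60/(2π) = 16.67 rev/min.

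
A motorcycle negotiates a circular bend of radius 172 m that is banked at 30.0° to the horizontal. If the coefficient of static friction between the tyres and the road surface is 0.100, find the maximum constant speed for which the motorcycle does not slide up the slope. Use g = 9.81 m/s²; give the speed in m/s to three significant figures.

At the maximum speed, friction acts down the slope at its limiting value f = μN. Radially (horizontal, toward centre): N sinθ + μN cosθ = mv²/r. Vertically: N cosθ − μN sinθ = mg.
Dividing: v² = r g (sinθ + μcosθ)/(cosθ − μsinθ).
sinθ + μcosθ = 0.5000 + 0.100×0.8660 = 0.5866; cosθ − μsinθ = 0.8660 − 0.100×0.5000 = 0.8160.
v² = 172 × 9.81 × 0.5866/0.8160 = 1213 m²/s², so v = 34.83 m/s.

34.8 m/s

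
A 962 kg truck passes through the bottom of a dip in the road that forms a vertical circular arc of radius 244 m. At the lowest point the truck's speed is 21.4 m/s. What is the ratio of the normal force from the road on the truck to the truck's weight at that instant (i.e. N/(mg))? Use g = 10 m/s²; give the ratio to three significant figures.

At the bottom, N − mg = mv²/r, so N = m(v²/r + g) and N/(mg) = v²/(rg) + 1 = (21.4)²/(244 × 10.0) + 1 = 0.1877 + 1 = 1.188.

1.19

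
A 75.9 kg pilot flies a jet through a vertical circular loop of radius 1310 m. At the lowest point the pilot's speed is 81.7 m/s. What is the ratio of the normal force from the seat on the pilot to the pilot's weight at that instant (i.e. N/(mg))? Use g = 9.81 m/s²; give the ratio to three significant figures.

At the bottom, N − mg = mv²/r, so N = m(v²/r + g) and N/(mg) = v²/(rg) + 1 = (81.7)²/(1310 × 9.81) + 1 = 0.5194 + 1 = 1.519.

1.52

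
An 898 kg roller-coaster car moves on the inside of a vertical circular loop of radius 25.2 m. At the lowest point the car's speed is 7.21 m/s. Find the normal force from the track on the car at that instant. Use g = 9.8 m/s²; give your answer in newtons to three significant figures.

10700 N

At the lowest point, N points up (toward the centre) and the weight mg points down (away from the centre), so the net inward force is N − mg = mv²/r.
N = m(v²/r + g) = 898 × ((7.21)²/25.2 + 9.8) = 898 × (2.063 + 9.8) = 898 × 11.86 = 10650 N.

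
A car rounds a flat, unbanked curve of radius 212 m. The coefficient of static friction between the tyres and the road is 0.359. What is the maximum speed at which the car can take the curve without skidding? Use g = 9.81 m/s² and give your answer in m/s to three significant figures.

27.3 m/s

On a flat curve, static friction is the only horizontal force, so it must supply the full centripetal force: μ_s m g = m v²/r.
Mass cancels: v_max = √(μ_s g r) = √(0.359 × 9.81 × 212) = √746.6 = 27.32 m/s.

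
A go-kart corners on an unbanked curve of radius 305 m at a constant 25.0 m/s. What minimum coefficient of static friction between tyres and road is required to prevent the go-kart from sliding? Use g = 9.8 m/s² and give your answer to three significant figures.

0.209

Friction provides the centripetal force: μ_s m g = m v²/r, so μ_s = v²/(g r) = (25.00)²/(9.8 × 305) = 625.0/2989 = 0.2091.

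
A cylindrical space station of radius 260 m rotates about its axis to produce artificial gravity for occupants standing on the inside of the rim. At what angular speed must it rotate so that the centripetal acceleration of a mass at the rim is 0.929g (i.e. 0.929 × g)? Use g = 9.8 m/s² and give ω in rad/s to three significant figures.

Centripetal acceleration a_c = ω²r. Setting ω²r = 0.929g:
ω = √(0.929g / r) = √(0.929 × 9.8 / 260) = √0.03502 = 0.1871 rad/s.

0.187 rad/s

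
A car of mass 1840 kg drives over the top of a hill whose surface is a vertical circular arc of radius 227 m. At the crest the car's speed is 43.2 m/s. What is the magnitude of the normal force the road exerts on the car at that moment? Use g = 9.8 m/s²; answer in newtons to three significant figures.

2900 N

At the crest the centripetal acceleration points downward (toward the centre of the arc), so mg − N = mv²/r.
N = m(g − v²/r) = 1840 × (9.8 − (43.2)²/227) = 1840 × (9.8 − 8.221) = 1840 × 1.579 = 2905 N.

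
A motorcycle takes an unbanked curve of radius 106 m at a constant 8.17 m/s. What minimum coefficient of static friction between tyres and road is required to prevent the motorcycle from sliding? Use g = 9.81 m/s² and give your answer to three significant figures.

0.0642

Friction provides the centripetal force: μ_s m g = m v²/r, so μ_s = v²/(g r) = (8.170)²/(9.81 × 106) = 66.75/1040 = 0.06419.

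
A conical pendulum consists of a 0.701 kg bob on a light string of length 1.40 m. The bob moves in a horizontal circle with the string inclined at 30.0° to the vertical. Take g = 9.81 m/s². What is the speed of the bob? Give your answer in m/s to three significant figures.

1.99 m/s

The radius of the circle is r = L sinθ = 1.40 × sin 30.0° = 0.7000 m.
Horizontally T sinθ = mv²/r and vertically T cosθ = mg, so tanθ = v²/(rg).
v = √(r g tanθ) = √(0.7000 × 9.81 × 0.5774) = √3.965 = 1.991 m/s.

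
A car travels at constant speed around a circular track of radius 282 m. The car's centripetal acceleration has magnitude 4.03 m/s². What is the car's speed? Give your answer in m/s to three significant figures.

a_c = v²/r ⇒ v = √(a_c · r) = √(4.03 × 282) = √1136 = 33.71 m/s.

33.7 m/s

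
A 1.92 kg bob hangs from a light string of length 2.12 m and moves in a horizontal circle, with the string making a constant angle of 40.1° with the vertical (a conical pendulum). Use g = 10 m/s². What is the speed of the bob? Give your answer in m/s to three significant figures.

3.39 m/s

The radius of the circle is r = L sinθ = 2.12 × sin 40.1° = 1.366 m.
Horizontally T sinθ = mv²/r and vertically T cosθ = mg, so tanθ = v²/(rg).
v = √(r g tanθ) = √(1.366 × 10.0 × 0.8421) = √11.50 = 3.391 m/s.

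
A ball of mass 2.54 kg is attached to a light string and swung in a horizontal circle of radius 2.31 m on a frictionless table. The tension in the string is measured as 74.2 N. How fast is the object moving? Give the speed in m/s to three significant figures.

T = m v²/r ⇒ v = √(T r / m) = √(74.2 × 2.31 / 2.54) = √67.48 = 8.215 m/s.

8.21 m/s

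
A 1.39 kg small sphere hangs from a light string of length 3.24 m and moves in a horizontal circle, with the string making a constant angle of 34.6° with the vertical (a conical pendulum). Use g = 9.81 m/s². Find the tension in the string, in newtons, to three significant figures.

16.6 N

Vertically the bob has no acceleration, so T cosθ = mg.
T = mg/cosθ = 1.39 × 9.81 / cos 34.6° = 13.64/0.8231 = 16.57 N.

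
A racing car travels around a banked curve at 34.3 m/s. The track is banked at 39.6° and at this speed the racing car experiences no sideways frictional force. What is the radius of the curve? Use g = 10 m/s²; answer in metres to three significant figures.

142 m

Frictionless banking: tanθ = v²/(rg), so r = v²/(g tanθ).
r = (34.3)²/(10.0 × tan 39.6°) = 1176/(10.0 × 0.8273) = 1176/8.273 = 142.2 m.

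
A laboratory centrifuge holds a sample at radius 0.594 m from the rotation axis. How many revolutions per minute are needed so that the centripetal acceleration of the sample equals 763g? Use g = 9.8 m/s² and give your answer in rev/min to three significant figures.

1070 rev/min

Require ω²r = 763g, so ω = √(763 × 9.8/0.594) = 112.2 rad/s.
In rev/min: ω × 60/(2π) = 112.2 × 60/(2π) = 1071 rev/min.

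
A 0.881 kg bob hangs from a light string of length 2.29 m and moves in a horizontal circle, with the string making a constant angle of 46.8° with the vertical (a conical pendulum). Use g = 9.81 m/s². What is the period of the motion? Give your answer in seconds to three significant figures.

2.51 s

r = L sinθ = 1.669 m. From T sinθ = mω²r and T cosθ = mg: tanθ = ω²r/g, so ω² = g tanθ / r = g/(L cosθ).
ω = √(g/(L cosθ)) = √(9.81/(2.29 × 0.6845)) = √6.258 = 2.502 rad/s.
Period = 2π/ω = 2.512 s.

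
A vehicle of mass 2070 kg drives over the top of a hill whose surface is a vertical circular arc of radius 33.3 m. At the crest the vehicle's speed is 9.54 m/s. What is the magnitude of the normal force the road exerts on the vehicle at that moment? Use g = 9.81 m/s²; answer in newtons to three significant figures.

14600 N

At the crest the centripetal acceleration points downward (toward the centre of the arc), so mg − N = mv²/r.
N = m(g − v²/r) = 2070 × (9.81 − (9.54)²/33.3) = 2070 × (9.81 − 2.733) = 2070 × 7.077 = 14650 N.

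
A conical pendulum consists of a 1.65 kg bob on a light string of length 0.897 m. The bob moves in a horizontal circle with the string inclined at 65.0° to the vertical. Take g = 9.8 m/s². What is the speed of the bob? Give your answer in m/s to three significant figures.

4.13 m/s

The radius of the circle is r = L sinθ = 0.897 × sin 65.0° = 0.8130 m.
Horizontally T sinθ = mv²/r and vertically T cosθ = mg, so tanθ = v²/(rg).
v = √(r g tanθ) = √(0.8130 × 9.8 × 2.145) = √17.09 = 4.133 m/s.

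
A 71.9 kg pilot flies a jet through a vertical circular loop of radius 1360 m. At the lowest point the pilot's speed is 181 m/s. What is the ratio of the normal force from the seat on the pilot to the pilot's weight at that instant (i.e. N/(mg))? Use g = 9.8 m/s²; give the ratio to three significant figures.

At the bottom, N − mg = mv²/r, so N = m(v²/r + g) and N/(mg) = v²/(rg) + 1 = (181)²/(1360 × 9.8) + 1 = 2.458 + 1 = 3.458.

3.46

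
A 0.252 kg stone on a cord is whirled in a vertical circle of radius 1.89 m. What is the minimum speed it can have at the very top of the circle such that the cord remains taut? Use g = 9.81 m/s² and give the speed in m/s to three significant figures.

At the highest point the centre is directly below, so both the weight and T act inward: T + mg = mv²/r.
At minimum speed T → 0, so mg = mv_min²/r ⇒ v_min = √(g r) = √(9.81 × 1.89) = 4.306 m/s.

4.31 m/s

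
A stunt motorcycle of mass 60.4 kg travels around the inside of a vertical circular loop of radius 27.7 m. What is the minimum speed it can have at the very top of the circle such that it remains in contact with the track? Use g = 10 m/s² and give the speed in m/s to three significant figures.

16.6 m/s

At the top, both weight mg and N point toward the centre: N + mg = mv²/r.
At minimum speed N → 0, so mg = mv_min²/r ⇒ v_min = √(g r) = √(10.0 × 27.7) = 16.64 m/s.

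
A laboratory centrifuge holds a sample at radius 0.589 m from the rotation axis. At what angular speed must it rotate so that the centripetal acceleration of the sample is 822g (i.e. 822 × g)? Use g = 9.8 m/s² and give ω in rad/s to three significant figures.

117 rad/s

Centripetal acceleration a_c = ω²r. Setting ω²r = 822g:
ω = √(822g / r) = √(822 × 9.8 / 0.589) = √13680 = 116.9 rad/s.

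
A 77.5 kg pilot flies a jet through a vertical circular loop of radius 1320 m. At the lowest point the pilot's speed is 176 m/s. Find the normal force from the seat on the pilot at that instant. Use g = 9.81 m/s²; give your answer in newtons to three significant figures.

2580 N

At the lowest point, N points up (toward the centre) and the weight mg points down (away from the centre), so the net inward force is N − mg = mv²/r.
N = m(v²/r + g) = 77.5 × ((176)²/1320 + 9.81) = 77.5 × (23.47 + 9.81) = 77.5 × 33.28 = 2579 N.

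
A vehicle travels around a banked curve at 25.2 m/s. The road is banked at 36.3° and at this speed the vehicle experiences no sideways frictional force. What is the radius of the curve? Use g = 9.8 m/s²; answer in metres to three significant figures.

Frictionless banking: tanθ = v²/(rg), so r = v²/(g tanθ).
r = (25.2)²/(9.8 × tan 36.3°) = 635.0/(9.8 × 0.7346) = 635.0/7.199 = 88.21 m.

88.2 m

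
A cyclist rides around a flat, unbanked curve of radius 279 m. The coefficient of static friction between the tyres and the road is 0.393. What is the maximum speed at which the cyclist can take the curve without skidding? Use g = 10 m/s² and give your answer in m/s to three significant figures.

33.1 m/s

The only inward force on a level bend is static friction, so at the limit f_s = μ_s N = μ_s m g = m v²/r.
Mass cancels: v_max = √(μ_s g r) = √(0.393 × 10.0 × 279) = √1096 = 33.11 m/s.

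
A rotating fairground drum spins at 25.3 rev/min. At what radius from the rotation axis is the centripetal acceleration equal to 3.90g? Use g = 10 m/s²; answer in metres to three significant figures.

5.56 m

ω = 25.3 rev/min × 2π/60 = 2.649 rad/s.
a_c = ω²r = 3.90g ⇒ r = 3.90 × 10.0 / (2.649)² = 39.00/7.019 = 5.556 m.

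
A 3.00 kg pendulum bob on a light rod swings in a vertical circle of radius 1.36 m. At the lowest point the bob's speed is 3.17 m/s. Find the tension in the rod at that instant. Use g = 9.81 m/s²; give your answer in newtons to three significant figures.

At the lowest point, T points up (toward the centre) and the weight mg points down (away from the centre), so the net inward force is T − mg = mv²/r.
T = m(v²/r + g) = 3.00 × ((3.17)²/1.36 + 9.81) = 3.00 × (7.389 + 9.81) = 3.00 × 17.20 = 51.60 N.

51.6 N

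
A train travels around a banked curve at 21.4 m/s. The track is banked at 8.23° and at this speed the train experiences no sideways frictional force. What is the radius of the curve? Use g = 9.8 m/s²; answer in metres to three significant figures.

323 m

Frictionless banking: tanθ = v²/(rg), so r = v²/(g tanθ).
r = (21.4)²/(9.8 × tan 8.23°) = 458.0/(9.8 × 0.1446) = 458.0/1.417 = 323.1 m.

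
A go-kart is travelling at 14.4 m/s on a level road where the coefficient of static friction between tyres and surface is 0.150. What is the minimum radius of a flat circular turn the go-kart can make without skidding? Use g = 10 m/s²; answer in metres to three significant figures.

138 m

At the limit, μ_s m g = m v²/r, so r_min = v²/(μ_s g) = (14.4)²/(0.150 × 10.0) = 207.4/1.500 = 138.2 m.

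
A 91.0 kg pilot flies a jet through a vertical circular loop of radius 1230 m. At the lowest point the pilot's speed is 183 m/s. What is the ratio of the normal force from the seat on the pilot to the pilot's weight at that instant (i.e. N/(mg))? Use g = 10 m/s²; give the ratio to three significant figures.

At the bottom, N − mg = mv²/r, so N = m(v²/r + g) and N/(mg) = v²/(rg) + 1 = (183)²/(1230 × 10.0) + 1 = 2.723 + 1 = 3.723.

3.72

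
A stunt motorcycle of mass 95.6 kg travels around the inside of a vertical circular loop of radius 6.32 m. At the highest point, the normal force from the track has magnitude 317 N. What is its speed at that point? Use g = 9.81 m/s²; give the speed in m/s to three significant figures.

At the top, N + mg = mv²/r, so v = √(r(N/m + g)) = √(6.32 × (317/95.6 + 9.81)) = √(6.32 × 13.13) = √82.96 = 9.108 m/s.

9.11 m/s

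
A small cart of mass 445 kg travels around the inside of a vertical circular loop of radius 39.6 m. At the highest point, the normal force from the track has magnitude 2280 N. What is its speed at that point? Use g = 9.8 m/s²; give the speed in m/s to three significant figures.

At the top, N + mg = mv²/r, so v = √(r(N/m + g)) = √(39.6 × (2280/445 + 9.8)) = √(39.6 × 14.92) = √591.0 = 24.31 m/s.

24.3 m/s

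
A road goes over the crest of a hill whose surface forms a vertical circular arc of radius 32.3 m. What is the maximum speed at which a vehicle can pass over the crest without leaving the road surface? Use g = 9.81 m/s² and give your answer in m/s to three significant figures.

At the crest the centre of the circle is below the vehicle, so the net downward (centripetal) force is mg − N = mv²/r.
The vehicle leaves the road when N → 0, giving v_max = √(g r) = √(9.81 × 32.3) = 17.80 m/s.

17.8 m/s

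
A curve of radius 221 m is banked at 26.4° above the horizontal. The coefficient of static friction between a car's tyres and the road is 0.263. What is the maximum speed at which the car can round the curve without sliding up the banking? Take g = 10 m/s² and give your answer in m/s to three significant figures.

43.9 m/s

At the maximum speed, friction acts down the slope at its limiting value f = μN. Radially (horizontal, toward centre): N sinθ + μN cosθ = mv²/r. Vertically: N cosθ − μN sinθ = mg.
Dividing: v² = r g (sinθ + μcosθ)/(cosθ − μsinθ).
sinθ + μcosθ = 0.4446 + 0.263×0.8957 = 0.6802; cosθ − μsinθ = 0.8957 − 0.263×0.4446 = 0.7788.
v² = 221 × 10.0 × 0.6802/0.7788 = 1930 m²/s², so v = 43.94 m/s.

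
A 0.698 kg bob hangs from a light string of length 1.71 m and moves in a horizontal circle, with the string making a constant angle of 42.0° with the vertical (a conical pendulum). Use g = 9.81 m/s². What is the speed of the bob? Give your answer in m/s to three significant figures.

3.18 m/s

The radius of the circle is r = L sinθ = 1.71 × sin 42.0° = 1.144 m.
Horizontally T sinθ = mv²/r and vertically T cosθ = mg, so tanθ = v²/(rg).
v = √(r g tanθ) = √(1.144 × 9.81 × 0.9004) = √10.11 = 3.179 m/s.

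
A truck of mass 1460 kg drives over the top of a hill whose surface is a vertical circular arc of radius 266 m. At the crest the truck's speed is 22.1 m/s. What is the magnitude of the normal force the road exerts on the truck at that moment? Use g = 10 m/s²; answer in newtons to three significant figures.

At the crest the centripetal acceleration points downward (toward the centre of the arc), so mg − N = mv²/r.
N = m(g − v²/r) = 1460 × (10.0 − (22.1)²/266) = 1460 × (10.0 − 1.836) = 1460 × 8.164 = 11920 N.

11900 N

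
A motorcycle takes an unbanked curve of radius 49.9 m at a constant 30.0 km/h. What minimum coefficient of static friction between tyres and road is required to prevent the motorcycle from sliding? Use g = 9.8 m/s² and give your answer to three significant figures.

0.142

v = 30.0/3.6 = 8.333 m/s.
Friction provides the centripetal force: μ_s m g = m v²/r, so μ_s = v²/(g r) = (8.333)²/(9.8 × 49.9) = 69.44/489.0 = 0.1420.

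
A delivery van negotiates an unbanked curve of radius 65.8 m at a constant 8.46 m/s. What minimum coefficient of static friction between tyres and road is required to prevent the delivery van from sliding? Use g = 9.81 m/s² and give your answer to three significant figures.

Friction provides the centripetal force: μ_s m g = m v²/r, so μ_s = v²/(g r) = (8.460)²/(9.81 × 65.8) = 71.57/645.5 = 0.1109.

0.111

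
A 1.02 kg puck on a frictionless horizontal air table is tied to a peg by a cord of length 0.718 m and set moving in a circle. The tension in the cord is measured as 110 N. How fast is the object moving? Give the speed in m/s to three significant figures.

T = m v²/r ⇒ v = √(T r / m) = √(110 × 0.718 / 1.02) = √77.43 = 8.800 m/s.

8.80 m/s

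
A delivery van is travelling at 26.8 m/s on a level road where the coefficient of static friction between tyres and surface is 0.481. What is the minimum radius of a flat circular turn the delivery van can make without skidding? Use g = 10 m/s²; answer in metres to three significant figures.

149 m

At the limit, μ_s m g = m v²/r, so r_min = v²/(μ_s g) = (26.8)²/(0.481 × 10.0) = 718.2/4.810 = 149.3 m.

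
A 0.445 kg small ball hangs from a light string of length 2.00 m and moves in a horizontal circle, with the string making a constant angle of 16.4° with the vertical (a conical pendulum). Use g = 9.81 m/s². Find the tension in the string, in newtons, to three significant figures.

Vertically the bob has no acceleration, so T cosθ = mg.
T = mg/cosθ = 0.445 × 9.81 / cos 16.4° = 4.365/0.9593 = 4.551 N.

4.55 N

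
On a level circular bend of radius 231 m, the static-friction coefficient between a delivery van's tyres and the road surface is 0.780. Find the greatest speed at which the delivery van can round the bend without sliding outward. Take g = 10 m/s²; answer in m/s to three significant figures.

The only inward force on a level bend is static friction, so at the limit f_s = μ_s N = μ_s m g = m v²/r.
Mass cancels: v_max = √(μ_s g r) = √(0.780 × 10.0 × 231) = √1802 = 42.45 m/s.

42.4 m/s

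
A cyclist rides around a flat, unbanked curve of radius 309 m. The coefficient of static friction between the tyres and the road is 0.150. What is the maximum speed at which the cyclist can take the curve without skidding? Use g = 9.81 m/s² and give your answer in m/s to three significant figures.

21.3 m/s

Friction provides the centripetal force on a flat curve. At maximum speed it is at its limiting value: μ_s m g = m v²/r.
Mass cancels: v_max = √(μ_s g r) = √(0.150 × 9.81 × 309) = √454.7 = 21.32 m/s.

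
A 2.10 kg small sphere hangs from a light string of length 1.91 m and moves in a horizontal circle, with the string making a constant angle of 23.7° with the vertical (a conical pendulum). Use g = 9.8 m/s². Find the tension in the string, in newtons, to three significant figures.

22.5 N

Vertically the bob has no acceleration, so T cosθ = mg.
T = mg/cosθ = 2.10 × 9.8 / cos 23.7° = 20.58/0.9157 = 22.48 N.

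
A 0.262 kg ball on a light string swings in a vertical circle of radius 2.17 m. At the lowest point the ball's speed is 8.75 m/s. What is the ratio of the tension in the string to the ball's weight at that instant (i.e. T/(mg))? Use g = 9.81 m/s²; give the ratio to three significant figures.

At the bottom, T − mg = mv²/r, so T = m(v²/r + g) and T/(mg) = v²/(rg) + 1 = (8.75)²/(2.17 × 9.81) + 1 = 3.597 + 1 = 4.597.

4.60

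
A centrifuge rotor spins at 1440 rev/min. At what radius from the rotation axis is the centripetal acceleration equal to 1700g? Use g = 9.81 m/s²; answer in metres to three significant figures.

0.733 m

ω = 1440 rev/min × 2π/60 = 150.8 rad/s.
a_c = ω²r = 1700g ⇒ r = 1700 × 9.81 / (150.8)² = 16680/22740 = 0.7334 m.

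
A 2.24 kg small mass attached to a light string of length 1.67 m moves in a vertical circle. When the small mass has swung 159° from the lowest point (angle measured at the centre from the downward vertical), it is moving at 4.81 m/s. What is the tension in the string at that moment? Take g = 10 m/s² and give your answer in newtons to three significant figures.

Take the radial direction toward the centre of the circle as positive. The component of the weight along the string toward the centre is −mg cos φ (φ measured from the bottom), so Newton's second law along the string gives T − mg cos φ = m v²/r.
cos 159° = -0.9336, so T = m(v²/r + g cos φ) = 2.24 × ((4.81)²/1.67 + 10.0 × -0.9336) = 2.24 × (13.85 + (-9.336)) = 2.24 × 4.518 = 10.12 N.

10.1 N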